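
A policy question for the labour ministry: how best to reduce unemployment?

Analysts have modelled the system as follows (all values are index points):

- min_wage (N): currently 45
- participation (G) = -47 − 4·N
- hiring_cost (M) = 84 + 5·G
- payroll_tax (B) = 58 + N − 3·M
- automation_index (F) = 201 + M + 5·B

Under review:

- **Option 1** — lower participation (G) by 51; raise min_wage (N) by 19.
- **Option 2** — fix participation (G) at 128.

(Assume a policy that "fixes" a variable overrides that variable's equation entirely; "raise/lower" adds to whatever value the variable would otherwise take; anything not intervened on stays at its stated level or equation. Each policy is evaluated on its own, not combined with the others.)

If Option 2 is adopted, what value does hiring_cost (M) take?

724

Option 2 (G := 128):
  N = 45
  G = 128
  M = 84 + 5·128 = 724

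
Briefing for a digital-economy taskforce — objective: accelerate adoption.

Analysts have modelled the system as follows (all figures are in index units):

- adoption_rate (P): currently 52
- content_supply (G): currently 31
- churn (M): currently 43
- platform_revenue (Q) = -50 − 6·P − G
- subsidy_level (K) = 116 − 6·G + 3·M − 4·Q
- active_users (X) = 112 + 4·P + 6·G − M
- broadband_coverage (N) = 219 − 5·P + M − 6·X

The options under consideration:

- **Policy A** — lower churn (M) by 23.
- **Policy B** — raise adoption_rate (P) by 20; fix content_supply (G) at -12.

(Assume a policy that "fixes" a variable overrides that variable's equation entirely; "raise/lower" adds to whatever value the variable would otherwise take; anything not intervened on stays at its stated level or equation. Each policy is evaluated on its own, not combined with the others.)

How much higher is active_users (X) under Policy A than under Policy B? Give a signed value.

201

Policy A (M − 23):
  P = 52
  G = 31
  M = 43 − 23 = 20
  X = 112 + 4·52 + 6·31 − 20 = 486
Policy B (P + 20, G := -12):
  P = 52 + 20 = 72
  G = -12
  M = 43
  X = 112 + 4·72 + 6·(-12) − 43 = 285
X: 486 − 285 = 201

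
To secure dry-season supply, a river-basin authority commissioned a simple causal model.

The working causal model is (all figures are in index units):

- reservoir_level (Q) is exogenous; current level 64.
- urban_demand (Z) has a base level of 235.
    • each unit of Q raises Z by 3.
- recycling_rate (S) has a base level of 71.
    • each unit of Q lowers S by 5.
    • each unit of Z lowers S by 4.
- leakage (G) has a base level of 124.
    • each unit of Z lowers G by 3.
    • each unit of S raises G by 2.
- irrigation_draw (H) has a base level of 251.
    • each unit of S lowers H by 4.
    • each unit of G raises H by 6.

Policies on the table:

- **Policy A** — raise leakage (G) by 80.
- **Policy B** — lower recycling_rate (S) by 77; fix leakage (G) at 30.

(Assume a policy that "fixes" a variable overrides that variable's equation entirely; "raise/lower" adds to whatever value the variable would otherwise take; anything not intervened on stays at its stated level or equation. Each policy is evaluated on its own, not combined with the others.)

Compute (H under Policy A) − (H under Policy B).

-30434

Policy A (G + 80):
  Q = 64
  Z = 235 + 3·64 = 427
  S = 71 − 5·64 − 4·427 = -1957
  G = 124 − 3·427 + 2·(-1957) (+80 from intervention) = -4991
  H = 251 − 4·(-1957) + 6·(-4991) = -21867
Policy B (S − 77, G := 30):
  Q = 64
  Z = 235 + 3·64 = 427
  S = 71 − 5·64 − 4·427 (−77 from intervention) = -2034
  G = 30
  H = 251 − 4·(-2034) + 6·30 = 8567
H: -21867 − 8567 = -30434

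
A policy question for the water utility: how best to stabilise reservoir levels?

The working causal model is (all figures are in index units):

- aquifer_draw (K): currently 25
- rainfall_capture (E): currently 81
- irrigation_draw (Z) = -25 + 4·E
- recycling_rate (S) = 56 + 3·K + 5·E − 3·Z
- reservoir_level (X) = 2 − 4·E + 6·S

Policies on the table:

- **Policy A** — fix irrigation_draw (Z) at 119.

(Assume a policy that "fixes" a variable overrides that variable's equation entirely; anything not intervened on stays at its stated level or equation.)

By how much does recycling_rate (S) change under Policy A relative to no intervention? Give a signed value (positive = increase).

540

Baseline:
  K = 25
  E = 81
  Z = -25 + 4·81 = 299
  S = 56 + 3·25 + 5·81 − 3·299 = -361
Policy A (Z := 119):
  K = 25
  E = 81
  Z = 119
  S = 56 + 3·25 + 5·81 − 3·119 = 179
Change in S: 179 − (-361) = 540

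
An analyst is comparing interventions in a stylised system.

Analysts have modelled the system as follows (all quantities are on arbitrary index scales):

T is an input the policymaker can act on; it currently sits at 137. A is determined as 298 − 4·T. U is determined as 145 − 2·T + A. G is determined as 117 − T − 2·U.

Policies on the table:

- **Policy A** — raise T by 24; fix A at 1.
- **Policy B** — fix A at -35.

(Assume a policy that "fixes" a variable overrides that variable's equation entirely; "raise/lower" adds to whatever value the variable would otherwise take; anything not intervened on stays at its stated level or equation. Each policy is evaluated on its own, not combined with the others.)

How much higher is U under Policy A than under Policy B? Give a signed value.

-12

Policy A (T + 24, A := 1):
  T = 137 + 24 = 161
  A = 1
  U = 145 − 2·161 + 1 = -176
Policy B (A := -35):
  T = 137
  A = -35
  U = 145 − 2·137 + (-35) = -164
U: -176 − (-164) = -12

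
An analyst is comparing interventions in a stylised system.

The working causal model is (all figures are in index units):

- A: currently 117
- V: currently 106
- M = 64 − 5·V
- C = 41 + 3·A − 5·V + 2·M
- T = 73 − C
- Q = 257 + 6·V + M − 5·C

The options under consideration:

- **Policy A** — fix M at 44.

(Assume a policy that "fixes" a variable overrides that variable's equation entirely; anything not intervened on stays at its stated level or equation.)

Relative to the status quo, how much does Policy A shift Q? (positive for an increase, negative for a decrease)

Baseline:
  A = 117
  V = 106
  M = 64 − 5·106 = -466
  C = 41 + 3·117 − 5·106 + 2·(-466) = -1070
  Q = 257 + 6·106 + (-466) − 5·(-1070) = 5777
Policy A (M := 44):
  A = 117
  V = 106
  M = 44
  C = 41 + 3·117 − 5·106 + 2·44 = -50
  Q = 257 + 6·106 + 44 − 5·(-50) = 1187
Change in Q: 1187 − 5777 = -4590

-4590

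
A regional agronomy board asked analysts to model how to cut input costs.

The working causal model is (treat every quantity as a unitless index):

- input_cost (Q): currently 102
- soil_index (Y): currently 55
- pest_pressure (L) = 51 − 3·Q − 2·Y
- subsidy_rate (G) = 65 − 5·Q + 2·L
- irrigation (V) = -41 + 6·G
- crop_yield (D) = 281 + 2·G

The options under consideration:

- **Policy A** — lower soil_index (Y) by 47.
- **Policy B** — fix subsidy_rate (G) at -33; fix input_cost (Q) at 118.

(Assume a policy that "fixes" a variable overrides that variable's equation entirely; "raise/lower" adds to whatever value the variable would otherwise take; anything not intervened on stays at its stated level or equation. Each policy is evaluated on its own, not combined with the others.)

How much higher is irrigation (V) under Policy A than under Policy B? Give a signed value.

Policy A (Y − 47):
  Q = 102
  Y = 55 − 47 = 8
  L = 51 − 3·102 − 2·8 = -271
  G = 65 − 5·102 + 2·(-271) = -987
  V = -41 + 6·(-987) = -5963
Policy B (G := -33, Q := 118):
  Q = 118
  Y = 55
  L = 51 − 3·118 − 2·55 = -413
  G = -33
  V = -41 + 6·(-33) = -239
V: -5963 − (-239) = -5724

-5724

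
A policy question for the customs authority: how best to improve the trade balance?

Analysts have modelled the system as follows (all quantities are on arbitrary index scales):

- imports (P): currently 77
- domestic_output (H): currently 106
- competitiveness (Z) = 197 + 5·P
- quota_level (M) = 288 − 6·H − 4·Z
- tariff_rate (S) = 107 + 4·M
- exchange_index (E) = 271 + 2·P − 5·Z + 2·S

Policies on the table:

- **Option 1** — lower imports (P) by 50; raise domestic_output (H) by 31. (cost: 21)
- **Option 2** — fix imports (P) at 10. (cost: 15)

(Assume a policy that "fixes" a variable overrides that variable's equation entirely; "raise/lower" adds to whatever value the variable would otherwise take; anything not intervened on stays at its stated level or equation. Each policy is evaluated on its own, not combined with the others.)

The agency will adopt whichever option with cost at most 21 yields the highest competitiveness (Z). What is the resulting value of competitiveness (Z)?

332

Option 1 (P − 50, H + 31):
  P = 77 − 50 = 27
  Z = 197 + 5·27 = 332
Option 2 (P := 10):
  P = 10
  Z = 197 + 5·10 = 247
Comparing — Option 1: Z=332, Option 2: Z=247. Highest is 332 (Option 1).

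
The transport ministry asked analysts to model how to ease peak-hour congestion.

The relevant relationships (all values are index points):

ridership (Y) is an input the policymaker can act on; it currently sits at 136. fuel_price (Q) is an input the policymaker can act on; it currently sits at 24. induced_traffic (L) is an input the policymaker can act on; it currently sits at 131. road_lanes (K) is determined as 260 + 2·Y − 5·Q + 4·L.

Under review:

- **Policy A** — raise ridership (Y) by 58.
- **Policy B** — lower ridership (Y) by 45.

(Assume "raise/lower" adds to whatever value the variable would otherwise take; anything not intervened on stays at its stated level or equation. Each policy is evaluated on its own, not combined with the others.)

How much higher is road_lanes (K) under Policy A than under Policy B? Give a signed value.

206

Policy A (Y + 58):
  Y = 136 + 58 = 194
  Q = 24
  L = 131
  K = 260 + 2·194 − 5·24 + 4·131 = 1052
Policy B (Y − 45):
  Y = 136 − 45 = 91
  Q = 24
  L = 131
  K = 260 + 2·91 − 5·24 + 4·131 = 846
K: 1052 − 846 = 206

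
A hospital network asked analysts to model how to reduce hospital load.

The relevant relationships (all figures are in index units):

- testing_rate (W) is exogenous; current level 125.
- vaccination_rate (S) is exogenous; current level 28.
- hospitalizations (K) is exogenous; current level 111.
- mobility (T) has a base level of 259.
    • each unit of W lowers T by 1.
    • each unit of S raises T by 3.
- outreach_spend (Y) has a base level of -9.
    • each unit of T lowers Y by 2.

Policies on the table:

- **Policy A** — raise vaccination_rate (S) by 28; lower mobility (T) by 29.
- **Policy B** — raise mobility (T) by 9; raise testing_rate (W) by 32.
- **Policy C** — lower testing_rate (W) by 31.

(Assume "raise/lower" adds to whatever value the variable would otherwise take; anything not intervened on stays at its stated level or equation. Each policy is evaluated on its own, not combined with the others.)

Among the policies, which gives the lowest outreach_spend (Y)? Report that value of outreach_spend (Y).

Policy A (S + 28, T − 29):
  W = 125
  S = 28 + 28 = 56
  T = 259 − 125 + 3·56 (−29 from intervention) = 273
  Y = -9 − 2·273 = -555
Policy B (T + 9, W + 32):
  W = 125 + 32 = 157
  S = 28
  T = 259 − 157 + 3·28 (+9 from intervention) = 195
  Y = -9 − 2·195 = -399
Policy C (W − 31):
  W = 125 − 31 = 94
  S = 28
  T = 259 − 94 + 3·28 = 249
  Y = -9 − 2·249 = -507
Comparing — Policy A: Y=-555, Policy B: Y=-399, Policy C: Y=-507. Lowest is -555 (Policy A).

-555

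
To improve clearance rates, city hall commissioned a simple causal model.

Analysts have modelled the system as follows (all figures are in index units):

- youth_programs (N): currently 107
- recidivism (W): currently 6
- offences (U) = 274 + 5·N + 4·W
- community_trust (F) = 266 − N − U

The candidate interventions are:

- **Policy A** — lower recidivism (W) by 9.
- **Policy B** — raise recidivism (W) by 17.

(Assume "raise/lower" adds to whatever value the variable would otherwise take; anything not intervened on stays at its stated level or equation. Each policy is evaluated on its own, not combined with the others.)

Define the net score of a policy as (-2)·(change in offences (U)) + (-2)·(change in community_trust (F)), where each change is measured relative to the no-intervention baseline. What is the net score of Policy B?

0

Baseline:
  N = 107
  W = 6
  U = 274 + 5·107 + 4·6 = 833
  F = 266 − 107 − 833 = -674
Policy B (W + 17):
  N = 107
  W = 6 + 17 = 23
  U = 274 + 5·107 + 4·23 = 901
  F = 266 − 107 − 901 = -742
ΔU = 901 − 833 = 68; ΔF = -742 − (-674) = -68
Score = (-2)·68 + (-2)·(-68) = 0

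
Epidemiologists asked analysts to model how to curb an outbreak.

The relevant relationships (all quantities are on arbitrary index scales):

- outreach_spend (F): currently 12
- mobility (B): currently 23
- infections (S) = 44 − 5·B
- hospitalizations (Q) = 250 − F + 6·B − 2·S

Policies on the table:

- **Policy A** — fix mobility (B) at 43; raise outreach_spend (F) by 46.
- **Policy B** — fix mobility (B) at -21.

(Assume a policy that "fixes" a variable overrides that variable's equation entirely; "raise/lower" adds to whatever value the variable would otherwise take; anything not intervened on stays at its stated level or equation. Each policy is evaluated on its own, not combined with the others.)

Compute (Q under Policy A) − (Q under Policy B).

Policy A (B := 43, F + 46):
  F = 12 + 46 = 58
  B = 43
  S = 44 − 5·43 = -171
  Q = 250 − 58 + 6·43 − 2·(-171) = 792
Policy B (B := -21):
  F = 12
  B = -21
  S = 44 − 5·(-21) = 149
  Q = 250 − 12 + 6·(-21) − 2·149 = -186
Q: 792 − (-186) = 978

978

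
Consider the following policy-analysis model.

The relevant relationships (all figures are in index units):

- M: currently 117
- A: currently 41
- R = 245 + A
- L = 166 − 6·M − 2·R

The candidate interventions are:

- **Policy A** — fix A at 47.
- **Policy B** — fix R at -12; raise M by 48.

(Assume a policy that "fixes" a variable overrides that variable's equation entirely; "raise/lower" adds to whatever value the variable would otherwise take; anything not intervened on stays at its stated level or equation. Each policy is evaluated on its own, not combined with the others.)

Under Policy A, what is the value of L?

-1120

Policy A (A := 47):
  M = 117
  A = 47
  R = 245 + 47 = 292
  L = 166 − 6·117 − 2·292 = -1120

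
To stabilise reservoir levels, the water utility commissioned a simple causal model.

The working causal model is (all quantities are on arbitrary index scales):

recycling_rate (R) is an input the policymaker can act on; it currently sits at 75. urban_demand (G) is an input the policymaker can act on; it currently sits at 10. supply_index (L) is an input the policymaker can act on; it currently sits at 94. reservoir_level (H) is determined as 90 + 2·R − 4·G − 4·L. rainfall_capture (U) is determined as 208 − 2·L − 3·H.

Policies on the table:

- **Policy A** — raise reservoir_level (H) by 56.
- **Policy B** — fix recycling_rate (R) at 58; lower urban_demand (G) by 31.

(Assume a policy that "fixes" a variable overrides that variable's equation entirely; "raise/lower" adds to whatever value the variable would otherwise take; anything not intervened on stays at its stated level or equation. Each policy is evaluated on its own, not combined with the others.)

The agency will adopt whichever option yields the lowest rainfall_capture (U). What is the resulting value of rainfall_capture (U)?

278

Policy A (H + 56):
  R = 75
  G = 10
  L = 94
  H = 90 + 2·75 − 4·10 − 4·94 (+56 from intervention) = -120
  U = 208 − 2·94 − 3·(-120) = 380
Policy B (R := 58, G − 31):
  R = 58
  G = 10 − 31 = -21
  L = 94
  H = 90 + 2·58 − 4·(-21) − 4·94 = -86
  U = 208 − 2·94 − 3·(-86) = 278
Comparing — Policy A: U=380, Policy B: U=278. Lowest is 278 (Policy B).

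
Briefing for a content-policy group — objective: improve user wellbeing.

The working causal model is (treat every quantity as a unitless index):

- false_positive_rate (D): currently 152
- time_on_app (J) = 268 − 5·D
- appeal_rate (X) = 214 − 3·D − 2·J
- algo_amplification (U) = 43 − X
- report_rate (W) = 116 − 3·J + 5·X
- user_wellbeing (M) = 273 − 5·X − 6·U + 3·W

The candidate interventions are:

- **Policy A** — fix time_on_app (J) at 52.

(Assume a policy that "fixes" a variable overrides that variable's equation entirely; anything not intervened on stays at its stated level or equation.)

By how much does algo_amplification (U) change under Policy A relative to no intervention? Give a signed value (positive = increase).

1088

Baseline:
  D = 152
  J = 268 − 5·152 = -492
  X = 214 − 3·152 − 2·(-492) = 742
  U = 43 − 742 = -699
Policy A (J := 52):
  D = 152
  J = 52
  X = 214 − 3·152 − 2·52 = -346
  U = 43 − (-346) = 389
Change in U: 389 − (-699) = 1088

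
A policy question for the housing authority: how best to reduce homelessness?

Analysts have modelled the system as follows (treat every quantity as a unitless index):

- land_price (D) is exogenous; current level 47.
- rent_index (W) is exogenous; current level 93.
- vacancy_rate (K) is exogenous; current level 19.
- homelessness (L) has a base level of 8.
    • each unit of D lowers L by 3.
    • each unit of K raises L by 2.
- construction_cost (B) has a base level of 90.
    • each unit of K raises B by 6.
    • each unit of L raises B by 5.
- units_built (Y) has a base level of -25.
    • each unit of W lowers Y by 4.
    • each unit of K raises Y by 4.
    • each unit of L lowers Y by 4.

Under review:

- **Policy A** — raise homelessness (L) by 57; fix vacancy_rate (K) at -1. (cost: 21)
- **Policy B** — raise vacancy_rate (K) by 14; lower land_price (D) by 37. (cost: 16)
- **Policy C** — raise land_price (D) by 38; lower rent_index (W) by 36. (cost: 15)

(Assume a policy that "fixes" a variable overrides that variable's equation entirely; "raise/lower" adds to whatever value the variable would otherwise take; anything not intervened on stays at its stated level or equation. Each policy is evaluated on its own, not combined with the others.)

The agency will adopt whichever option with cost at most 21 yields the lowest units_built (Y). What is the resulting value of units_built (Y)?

-441

Policy A (L + 57, K := -1):
  D = 47
  W = 93
  K = -1
  L = 8 − 3·47 + 2·(-1) (+57 from intervention) = -78
  Y = -25 − 4·93 + 4·(-1) − 4·(-78) = -89
Policy B (K + 14, D − 37):
  D = 47 − 37 = 10
  W = 93
  K = 19 + 14 = 33
  L = 8 − 3·10 + 2·33 = 44
  Y = -25 − 4·93 + 4·33 − 4·44 = -441
Policy C (D + 38, W − 36):
  D = 47 + 38 = 85
  W = 93 − 36 = 57
  K = 19
  L = 8 − 3·85 + 2·19 = -209
  Y = -25 − 4·57 + 4·19 − 4·(-209) = 659
Comparing — Policy A: Y=-89, Policy B: Y=-441, Policy C: Y=659. Lowest is -441 (Policy B).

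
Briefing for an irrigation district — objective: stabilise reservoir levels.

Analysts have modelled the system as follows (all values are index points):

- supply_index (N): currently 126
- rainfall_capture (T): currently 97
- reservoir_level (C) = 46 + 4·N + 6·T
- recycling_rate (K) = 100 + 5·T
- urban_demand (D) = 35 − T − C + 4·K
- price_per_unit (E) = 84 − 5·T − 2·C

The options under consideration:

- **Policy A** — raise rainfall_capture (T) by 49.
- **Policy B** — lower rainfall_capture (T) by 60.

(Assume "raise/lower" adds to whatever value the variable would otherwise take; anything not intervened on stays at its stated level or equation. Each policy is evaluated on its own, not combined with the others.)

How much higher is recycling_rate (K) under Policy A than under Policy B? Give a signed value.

545

Policy A (T + 49):
  T = 97 + 49 = 146
  K = 100 + 5·146 = 830
Policy B (T − 60):
  T = 97 − 60 = 37
  K = 100 + 5·37 = 285
K: 830 − 285 = 545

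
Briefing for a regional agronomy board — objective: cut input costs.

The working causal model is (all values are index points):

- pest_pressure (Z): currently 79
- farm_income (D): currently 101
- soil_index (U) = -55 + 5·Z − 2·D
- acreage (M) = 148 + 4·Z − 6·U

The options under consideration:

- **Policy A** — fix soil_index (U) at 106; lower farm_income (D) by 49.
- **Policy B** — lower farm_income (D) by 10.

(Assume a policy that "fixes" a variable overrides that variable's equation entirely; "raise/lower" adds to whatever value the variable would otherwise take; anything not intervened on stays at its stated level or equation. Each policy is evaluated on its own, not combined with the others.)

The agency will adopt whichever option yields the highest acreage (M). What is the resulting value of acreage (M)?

Policy A (U := 106, D − 49):
  Z = 79
  D = 101 − 49 = 52
  U = 106
  M = 148 + 4·79 − 6·106 = -172
Policy B (D − 10):
  Z = 79
  D = 101 − 10 = 91
  U = -55 + 5·79 − 2·91 = 158
  M = 148 + 4·79 − 6·158 = -484
Comparing — Policy A: M=-172, Policy B: M=-484. Highest is -172 (Policy A).

-172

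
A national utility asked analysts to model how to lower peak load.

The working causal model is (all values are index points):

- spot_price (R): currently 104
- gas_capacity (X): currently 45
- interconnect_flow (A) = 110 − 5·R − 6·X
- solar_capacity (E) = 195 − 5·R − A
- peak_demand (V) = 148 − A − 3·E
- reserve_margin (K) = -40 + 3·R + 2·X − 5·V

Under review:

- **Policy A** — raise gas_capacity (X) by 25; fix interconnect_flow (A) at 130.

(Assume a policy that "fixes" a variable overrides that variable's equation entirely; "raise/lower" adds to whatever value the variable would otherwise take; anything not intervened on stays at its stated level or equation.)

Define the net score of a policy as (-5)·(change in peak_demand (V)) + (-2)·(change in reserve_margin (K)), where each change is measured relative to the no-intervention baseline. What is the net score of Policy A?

8000

Baseline:
  R = 104
  X = 45
  A = 110 − 5·104 − 6·45 = -680
  E = 195 − 5·104 − (-680) = 355
  V = 148 − (-680) − 3·355 = -237
  K = -40 + 3·104 + 2·45 − 5·(-237) = 1547
Policy A (X + 25, A := 130):
  R = 104
  X = 45 + 25 = 70
  A = 130
  E = 195 − 5·104 − 130 = -455
  V = 148 − 130 − 3·(-455) = 1383
  K = -40 + 3·104 + 2·70 − 5·1383 = -6503
ΔV = 1383 − (-237) = 1620; ΔK = -6503 − 1547 = -8050
Score = (-5)·1620 + (-2)·(-8050) = 8000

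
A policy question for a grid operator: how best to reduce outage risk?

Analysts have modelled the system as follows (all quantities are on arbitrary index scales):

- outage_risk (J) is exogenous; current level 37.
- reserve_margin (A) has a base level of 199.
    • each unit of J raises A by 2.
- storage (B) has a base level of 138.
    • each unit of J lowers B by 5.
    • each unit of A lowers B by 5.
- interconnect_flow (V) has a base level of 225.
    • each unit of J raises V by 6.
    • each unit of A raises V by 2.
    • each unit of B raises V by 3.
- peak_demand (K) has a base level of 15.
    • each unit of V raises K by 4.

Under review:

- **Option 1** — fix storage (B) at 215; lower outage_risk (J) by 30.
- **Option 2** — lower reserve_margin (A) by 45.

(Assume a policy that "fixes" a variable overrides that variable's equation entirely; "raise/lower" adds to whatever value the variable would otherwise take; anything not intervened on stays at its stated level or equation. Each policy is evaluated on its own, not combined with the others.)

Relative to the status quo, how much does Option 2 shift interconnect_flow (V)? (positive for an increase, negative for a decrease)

585

Baseline:
  J = 37
  A = 199 + 2·37 = 273
  B = 138 − 5·37 − 5·273 = -1412
  V = 225 + 6·37 + 2·273 + 3·(-1412) = -3243
Option 2 (A − 45):
  J = 37
  A = 199 + 2·37 (−45 from intervention) = 228
  B = 138 − 5·37 − 5·228 = -1187
  V = 225 + 6·37 + 2·228 + 3·(-1187) = -2658
Change in V: -2658 − (-3243) = 585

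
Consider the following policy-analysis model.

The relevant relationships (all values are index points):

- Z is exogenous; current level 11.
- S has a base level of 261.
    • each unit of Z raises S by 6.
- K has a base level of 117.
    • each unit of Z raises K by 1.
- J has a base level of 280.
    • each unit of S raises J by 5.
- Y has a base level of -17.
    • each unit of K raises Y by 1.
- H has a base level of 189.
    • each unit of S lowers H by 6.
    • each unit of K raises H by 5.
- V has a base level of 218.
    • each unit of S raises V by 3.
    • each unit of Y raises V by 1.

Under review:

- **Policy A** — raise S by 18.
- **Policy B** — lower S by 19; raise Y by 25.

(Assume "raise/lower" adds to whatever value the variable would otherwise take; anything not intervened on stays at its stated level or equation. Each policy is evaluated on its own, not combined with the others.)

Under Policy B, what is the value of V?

Policy B (S − 19, Y + 25):
  Z = 11
  S = 261 + 6·11 (−19 from intervention) = 308
  K = 117 + 11 = 128
  Y = -17 + 128 (+25 from intervention) = 136
  V = 218 + 3·308 + 136 = 1278

1278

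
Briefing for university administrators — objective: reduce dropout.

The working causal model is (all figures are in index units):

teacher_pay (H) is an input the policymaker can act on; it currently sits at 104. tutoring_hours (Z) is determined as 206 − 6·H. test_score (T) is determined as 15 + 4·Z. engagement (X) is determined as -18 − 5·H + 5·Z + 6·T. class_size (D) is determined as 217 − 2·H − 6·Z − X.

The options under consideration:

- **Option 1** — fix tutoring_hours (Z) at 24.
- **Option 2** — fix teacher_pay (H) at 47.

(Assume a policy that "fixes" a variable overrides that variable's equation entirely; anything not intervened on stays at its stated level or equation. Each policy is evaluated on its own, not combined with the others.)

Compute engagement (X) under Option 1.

248

Option 1 (Z := 24):
  H = 104
  Z = 24
  T = 15 + 4·24 = 111
  X = -18 − 5·104 + 5·24 + 6·111 = 248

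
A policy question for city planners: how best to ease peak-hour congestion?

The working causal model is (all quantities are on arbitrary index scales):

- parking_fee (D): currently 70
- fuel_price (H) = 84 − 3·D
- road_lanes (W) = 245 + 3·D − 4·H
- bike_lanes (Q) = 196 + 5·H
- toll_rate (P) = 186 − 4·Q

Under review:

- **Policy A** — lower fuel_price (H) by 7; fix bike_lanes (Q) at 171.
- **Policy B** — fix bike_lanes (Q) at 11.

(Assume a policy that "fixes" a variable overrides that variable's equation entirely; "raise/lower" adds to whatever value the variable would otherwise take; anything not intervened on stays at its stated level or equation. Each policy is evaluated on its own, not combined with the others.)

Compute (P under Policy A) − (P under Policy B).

-640

Policy A (H − 7, Q := 171):
  D = 70
  H = 84 − 3·70 (−7 from intervention) = -133
  Q = 171
  P = 186 − 4·171 = -498
Policy B (Q := 11):
  D = 70
  H = 84 − 3·70 = -126
  Q = 11
  P = 186 − 4·11 = 142
P: -498 − 142 = -640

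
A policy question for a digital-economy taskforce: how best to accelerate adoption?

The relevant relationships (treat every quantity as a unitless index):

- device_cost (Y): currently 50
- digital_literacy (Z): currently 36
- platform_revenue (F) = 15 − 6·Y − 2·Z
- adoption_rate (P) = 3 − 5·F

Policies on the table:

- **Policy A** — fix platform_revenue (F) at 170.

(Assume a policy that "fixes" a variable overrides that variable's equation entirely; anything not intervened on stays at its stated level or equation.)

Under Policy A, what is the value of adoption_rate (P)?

-847

Policy A (F := 170):
  Y = 50
  Z = 36
  F = 170
  P = 3 − 5·170 = -847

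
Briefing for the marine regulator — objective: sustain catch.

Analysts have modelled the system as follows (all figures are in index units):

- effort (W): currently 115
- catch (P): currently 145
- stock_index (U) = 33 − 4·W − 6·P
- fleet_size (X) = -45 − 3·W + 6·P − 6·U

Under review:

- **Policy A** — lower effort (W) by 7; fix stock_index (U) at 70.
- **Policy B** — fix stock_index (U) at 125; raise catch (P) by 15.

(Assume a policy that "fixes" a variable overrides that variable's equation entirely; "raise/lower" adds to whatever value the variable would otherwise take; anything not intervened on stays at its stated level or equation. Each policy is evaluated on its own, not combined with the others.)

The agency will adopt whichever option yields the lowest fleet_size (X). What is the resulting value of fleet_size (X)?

-180

Policy A (W − 7, U := 70):
  W = 115 − 7 = 108
  P = 145
  U = 70
  X = -45 − 3·108 + 6·145 − 6·70 = 81
Policy B (U := 125, P + 15):
  W = 115
  P = 145 + 15 = 160
  U = 125
  X = -45 − 3·115 + 6·160 − 6·125 = -180
Comparing — Policy A: X=81, Policy B: X=-180. Lowest is -180 (Policy B).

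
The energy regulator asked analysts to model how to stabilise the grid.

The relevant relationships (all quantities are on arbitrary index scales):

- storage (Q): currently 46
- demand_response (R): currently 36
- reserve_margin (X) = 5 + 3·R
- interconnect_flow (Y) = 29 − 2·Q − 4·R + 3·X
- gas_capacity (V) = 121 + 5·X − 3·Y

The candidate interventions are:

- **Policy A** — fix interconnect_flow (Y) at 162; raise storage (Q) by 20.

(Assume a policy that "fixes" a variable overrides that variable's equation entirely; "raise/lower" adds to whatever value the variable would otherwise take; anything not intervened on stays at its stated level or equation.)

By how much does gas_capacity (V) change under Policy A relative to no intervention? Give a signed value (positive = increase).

Baseline:
  Q = 46
  R = 36
  X = 5 + 3·36 = 113
  Y = 29 − 2·46 − 4·36 + 3·113 = 132
  V = 121 + 5·113 − 3·132 = 290
Policy A (Y := 162, Q + 20):
  Q = 46 + 20 = 66
  R = 36
  X = 5 + 3·36 = 113
  Y = 162
  V = 121 + 5·113 − 3·162 = 200
Change in V: 200 − 290 = -90

-90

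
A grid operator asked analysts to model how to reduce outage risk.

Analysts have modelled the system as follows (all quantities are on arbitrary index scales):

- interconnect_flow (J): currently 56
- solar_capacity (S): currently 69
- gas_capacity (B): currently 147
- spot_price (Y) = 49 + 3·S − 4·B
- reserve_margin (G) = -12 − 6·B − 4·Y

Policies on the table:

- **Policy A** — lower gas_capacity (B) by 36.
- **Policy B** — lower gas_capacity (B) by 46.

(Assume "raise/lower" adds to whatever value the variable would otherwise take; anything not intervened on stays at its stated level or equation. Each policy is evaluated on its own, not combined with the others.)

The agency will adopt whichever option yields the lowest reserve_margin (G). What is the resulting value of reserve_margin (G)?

Policy A (B − 36):
  S = 69
  B = 147 − 36 = 111
  Y = 49 + 3·69 − 4·111 = -188
  G = -12 − 6·111 − 4·(-188) = 74
Policy B (B − 46):
  S = 69
  B = 147 − 46 = 101
  Y = 49 + 3·69 − 4·101 = -148
  G = -12 − 6·101 − 4·(-148) = -26
Comparing — Policy A: G=74, Policy B: G=-26. Lowest is -26 (Policy B).

-26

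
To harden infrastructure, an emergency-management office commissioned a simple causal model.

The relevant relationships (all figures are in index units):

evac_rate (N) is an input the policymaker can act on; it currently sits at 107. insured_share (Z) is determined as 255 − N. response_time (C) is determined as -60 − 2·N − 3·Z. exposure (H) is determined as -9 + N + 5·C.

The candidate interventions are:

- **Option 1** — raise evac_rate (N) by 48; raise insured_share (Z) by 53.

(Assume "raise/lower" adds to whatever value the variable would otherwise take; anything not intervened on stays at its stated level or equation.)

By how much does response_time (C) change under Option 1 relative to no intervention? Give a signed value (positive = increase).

Baseline:
  N = 107
  Z = 255 − 107 = 148
  C = -60 − 2·107 − 3·148 = -718
Option 1 (N + 48, Z + 53):
  N = 107 + 48 = 155
  Z = 255 − 155 (+53 from intervention) = 153
  C = -60 − 2·155 − 3·153 = -829
Change in C: -829 − (-718) = -111

-111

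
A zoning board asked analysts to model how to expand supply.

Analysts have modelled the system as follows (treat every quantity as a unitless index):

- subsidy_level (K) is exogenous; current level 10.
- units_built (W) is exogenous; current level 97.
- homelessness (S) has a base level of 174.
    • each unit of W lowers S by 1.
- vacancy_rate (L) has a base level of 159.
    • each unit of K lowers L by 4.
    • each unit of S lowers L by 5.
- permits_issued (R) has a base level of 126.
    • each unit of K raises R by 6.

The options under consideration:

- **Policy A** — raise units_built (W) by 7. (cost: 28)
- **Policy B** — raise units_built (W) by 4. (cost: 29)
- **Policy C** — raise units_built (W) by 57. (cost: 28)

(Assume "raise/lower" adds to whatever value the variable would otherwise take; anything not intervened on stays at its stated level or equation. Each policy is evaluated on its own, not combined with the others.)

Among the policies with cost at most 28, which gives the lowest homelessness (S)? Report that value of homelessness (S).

Policy A (W + 7):
  W = 97 + 7 = 104
  S = 174 − 104 = 70
Policy C (W + 57):
  W = 97 + 57 = 154
  S = 174 − 154 = 20
Comparing — Policy A: S=70, Policy C: S=20. Lowest is 20 (Policy C).

20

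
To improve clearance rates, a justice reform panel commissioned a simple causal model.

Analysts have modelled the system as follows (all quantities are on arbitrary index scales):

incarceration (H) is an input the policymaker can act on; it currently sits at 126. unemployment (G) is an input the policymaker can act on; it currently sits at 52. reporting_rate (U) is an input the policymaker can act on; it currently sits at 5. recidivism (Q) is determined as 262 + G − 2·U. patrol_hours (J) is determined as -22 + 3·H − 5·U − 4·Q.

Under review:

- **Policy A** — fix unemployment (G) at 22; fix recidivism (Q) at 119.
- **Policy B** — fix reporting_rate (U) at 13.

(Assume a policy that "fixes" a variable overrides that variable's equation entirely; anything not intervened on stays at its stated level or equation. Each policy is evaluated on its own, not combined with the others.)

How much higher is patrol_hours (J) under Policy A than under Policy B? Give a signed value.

716

Policy A (G := 22, Q := 119):
  H = 126
  G = 22
  U = 5
  Q = 119
  J = -22 + 3·126 − 5·5 − 4·119 = -145
Policy B (U := 13):
  H = 126
  G = 52
  U = 13
  Q = 262 + 52 − 2·13 = 288
  J = -22 + 3·126 − 5·13 − 4·288 = -861
J: -145 − (-861) = 716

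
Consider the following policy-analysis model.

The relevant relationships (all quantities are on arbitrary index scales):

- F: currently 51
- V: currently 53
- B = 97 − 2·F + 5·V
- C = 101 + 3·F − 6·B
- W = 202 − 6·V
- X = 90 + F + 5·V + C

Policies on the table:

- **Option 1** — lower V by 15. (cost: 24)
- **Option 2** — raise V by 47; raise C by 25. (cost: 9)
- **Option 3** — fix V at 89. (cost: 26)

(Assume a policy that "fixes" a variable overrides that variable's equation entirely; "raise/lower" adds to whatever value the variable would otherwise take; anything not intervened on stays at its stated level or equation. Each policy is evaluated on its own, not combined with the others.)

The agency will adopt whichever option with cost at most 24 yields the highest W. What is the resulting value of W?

Option 1 (V − 15):
  V = 53 − 15 = 38
  W = 202 − 6·38 = -26
Option 2 (V + 47, C + 25):
  V = 53 + 47 = 100
  W = 202 − 6·100 = -398
Comparing — Option 1: W=-26, Option 2: W=-398. Highest is -26 (Option 1).

-26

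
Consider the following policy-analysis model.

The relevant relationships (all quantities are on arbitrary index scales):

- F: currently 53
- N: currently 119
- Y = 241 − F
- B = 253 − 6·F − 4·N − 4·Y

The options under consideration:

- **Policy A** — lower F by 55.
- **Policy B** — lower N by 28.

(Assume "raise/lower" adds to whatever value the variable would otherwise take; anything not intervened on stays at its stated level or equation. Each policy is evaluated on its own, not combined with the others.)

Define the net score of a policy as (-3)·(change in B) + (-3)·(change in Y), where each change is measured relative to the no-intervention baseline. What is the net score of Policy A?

Baseline:
  F = 53
  N = 119
  Y = 241 − 53 = 188
  B = 253 − 6·53 − 4·119 − 4·188 = -1293
Policy A (F − 55):
  F = 53 − 55 = -2
  N = 119
  Y = 241 − (-2) = 243
  B = 253 − 6·(-2) − 4·119 − 4·243 = -1183
ΔB = -1183 − (-1293) = 110; ΔY = 243 − 188 = 55
Score = (-3)·110 + (-3)·55 = -495

-495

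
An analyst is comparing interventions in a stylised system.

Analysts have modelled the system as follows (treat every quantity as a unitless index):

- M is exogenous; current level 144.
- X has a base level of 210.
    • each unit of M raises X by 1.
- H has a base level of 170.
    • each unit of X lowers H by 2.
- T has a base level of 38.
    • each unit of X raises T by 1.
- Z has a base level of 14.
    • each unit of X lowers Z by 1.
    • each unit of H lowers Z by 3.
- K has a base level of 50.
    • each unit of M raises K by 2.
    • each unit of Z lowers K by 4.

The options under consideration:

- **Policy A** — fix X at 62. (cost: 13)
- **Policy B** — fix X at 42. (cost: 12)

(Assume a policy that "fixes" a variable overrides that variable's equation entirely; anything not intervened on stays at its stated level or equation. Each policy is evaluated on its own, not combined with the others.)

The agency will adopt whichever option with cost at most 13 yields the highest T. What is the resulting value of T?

100

Policy A (X := 62):
  M = 144
  X = 62
  T = 38 + 62 = 100
Policy B (X := 42):
  M = 144
  X = 42
  T = 38 + 42 = 80
Comparing — Policy A: T=100, Policy B: T=80. Highest is 100 (Policy A).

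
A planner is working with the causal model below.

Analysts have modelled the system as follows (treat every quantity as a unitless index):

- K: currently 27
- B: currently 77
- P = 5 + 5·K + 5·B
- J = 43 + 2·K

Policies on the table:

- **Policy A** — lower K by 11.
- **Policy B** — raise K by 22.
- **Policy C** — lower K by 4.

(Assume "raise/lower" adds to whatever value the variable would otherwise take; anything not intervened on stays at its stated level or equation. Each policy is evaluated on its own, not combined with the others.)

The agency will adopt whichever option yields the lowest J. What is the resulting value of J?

Policy A (K − 11):
  K = 27 − 11 = 16
  J = 43 + 2·16 = 75
Policy B (K + 22):
  K = 27 + 22 = 49
  J = 43 + 2·49 = 141
Policy C (K − 4):
  K = 27 − 4 = 23
  J = 43 + 2·23 = 89
Comparing — Policy A: J=75, Policy B: J=141, Policy C: J=89. Lowest is 75 (Policy A).

75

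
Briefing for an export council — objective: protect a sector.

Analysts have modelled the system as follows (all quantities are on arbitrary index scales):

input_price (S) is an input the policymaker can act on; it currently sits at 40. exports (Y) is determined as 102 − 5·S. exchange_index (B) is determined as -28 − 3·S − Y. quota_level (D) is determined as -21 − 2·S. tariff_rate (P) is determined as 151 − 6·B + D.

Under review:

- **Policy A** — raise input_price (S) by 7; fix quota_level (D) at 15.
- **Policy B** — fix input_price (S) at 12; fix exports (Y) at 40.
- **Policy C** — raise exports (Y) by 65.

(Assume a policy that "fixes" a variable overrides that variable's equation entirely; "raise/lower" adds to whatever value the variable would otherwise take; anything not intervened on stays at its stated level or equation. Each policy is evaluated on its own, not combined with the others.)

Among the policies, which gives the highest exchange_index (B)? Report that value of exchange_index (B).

-36

Policy A (S + 7, D := 15):
  S = 40 + 7 = 47
  Y = 102 − 5·47 = -133
  B = -28 − 3·47 − (-133) = -36
Policy B (S := 12, Y := 40):
  S = 12
  Y = 40
  B = -28 − 3·12 − 40 = -104
Policy C (Y + 65):
  S = 40
  Y = 102 − 5·40 (+65 from intervention) = -33
  B = -28 − 3·40 − (-33) = -115
Comparing — Policy A: B=-36, Policy B: B=-104, Policy C: B=-115. Highest is -36 (Policy A).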